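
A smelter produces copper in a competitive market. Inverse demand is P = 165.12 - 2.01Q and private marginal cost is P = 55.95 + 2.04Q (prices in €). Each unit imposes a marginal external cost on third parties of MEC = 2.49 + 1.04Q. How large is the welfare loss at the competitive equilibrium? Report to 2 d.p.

DWL = €91.52

Market equilibrium (private): 55.95 + 2.04Q = 165.12 - 2.01Q → Q_m = 26.9556.
Social marginal cost = private MC + MEC = 58.44 + 3.08Q.
Set SMC = demand: 58.44 + 3.08Q = 165.12 - 2.01Q → Q* = 20.9587.
The loss is the area between SMC and demand from Q* to Q_m; with linear curves that's a triangle of height MEC(Q_m).
DWL = ½ × 5.9969 × 30.5238 = 91.5241.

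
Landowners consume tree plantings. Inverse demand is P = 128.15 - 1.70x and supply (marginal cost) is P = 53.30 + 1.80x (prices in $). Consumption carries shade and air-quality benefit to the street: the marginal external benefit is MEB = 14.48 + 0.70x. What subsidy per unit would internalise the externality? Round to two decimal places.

subsidy = $36.81 per unit

Social marginal benefit = demand + MEB = 142.63 - x.
Set SMB = MC: 142.63 - x = 53.30 + 1.80x → x* = 31.9036.
The Pigouvian subsidy equals MEB at x*: 14.48 + 0.70×31.9036 = 36.8125.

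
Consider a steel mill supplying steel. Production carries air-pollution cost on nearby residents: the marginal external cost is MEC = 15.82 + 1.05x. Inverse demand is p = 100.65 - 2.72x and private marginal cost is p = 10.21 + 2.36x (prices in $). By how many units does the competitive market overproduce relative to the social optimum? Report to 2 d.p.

Market equilibrium (private): 10.21 + 2.36x = 100.65 - 2.72x → x_m = 17.8031.
Social marginal cost = private MC + MEC = 26.03 + 3.41x.
Set SMC = demand: 26.03 + 3.41x = 100.65 - 2.72x → x* = 12.1729.
Gap = |17.8031 − 12.1729| = 5.6302.

5.63 units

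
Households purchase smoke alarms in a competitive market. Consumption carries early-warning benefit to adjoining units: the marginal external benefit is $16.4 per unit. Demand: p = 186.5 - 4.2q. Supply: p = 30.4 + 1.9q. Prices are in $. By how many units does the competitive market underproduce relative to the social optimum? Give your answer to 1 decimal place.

2.7 units

Market equilibrium (private): 30.4 + 1.9q = 186.5 - 4.2q → q_m = 25.5902.
Social marginal benefit = demand + MEB = 202.9 - 4.2q.
Set SMB = MC: 202.9 - 4.2q = 30.4 + 1.9q → q* = 28.2787.
Gap = |25.5902 − 28.2787| = 2.6885.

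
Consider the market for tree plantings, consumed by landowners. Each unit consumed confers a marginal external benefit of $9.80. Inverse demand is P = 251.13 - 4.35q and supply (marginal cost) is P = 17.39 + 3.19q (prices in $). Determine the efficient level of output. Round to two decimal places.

Social marginal benefit = demand + MEB = 260.93 - 4.35q.
Set SMB = MC: 260.93 - 4.35q = 17.39 + 3.19q → q* = 32.2997.

q* = 32.30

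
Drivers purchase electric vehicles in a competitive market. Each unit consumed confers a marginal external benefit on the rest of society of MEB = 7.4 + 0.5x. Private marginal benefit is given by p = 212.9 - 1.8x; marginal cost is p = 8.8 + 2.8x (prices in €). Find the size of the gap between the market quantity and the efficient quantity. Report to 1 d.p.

Market equilibrium (private): 8.8 + 2.8x = 212.9 - 1.8x → x_m = 44.3696.
Social marginal benefit = demand + MEB = 220.3 - 1.3x.
Set SMB = MC: 220.3 - 1.3x = 8.8 + 2.8x → x* = 51.5854.
Gap = |44.3696 − 51.5854| = 7.2158.

7.2 units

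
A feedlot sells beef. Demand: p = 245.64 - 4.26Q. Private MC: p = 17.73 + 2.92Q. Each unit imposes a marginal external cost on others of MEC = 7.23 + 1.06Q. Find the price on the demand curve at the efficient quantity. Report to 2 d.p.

P = 131.55

Social marginal cost = private MC + MEC = 24.96 + 3.98Q.
Set SMC = demand: 24.96 + 3.98Q = 245.64 - 4.26Q → Q* = 26.7816.
Consumer price on the demand curve at Q*: 245.64 − 4.26×26.7816 = 131.5504.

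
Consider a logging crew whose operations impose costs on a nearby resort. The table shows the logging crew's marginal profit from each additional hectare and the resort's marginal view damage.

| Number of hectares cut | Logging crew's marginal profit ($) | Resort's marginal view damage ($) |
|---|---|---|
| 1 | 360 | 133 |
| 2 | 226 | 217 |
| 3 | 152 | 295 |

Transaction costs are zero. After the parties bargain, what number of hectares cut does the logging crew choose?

Bargaining reaches the level where marginal profit last exceeds marginal view damage.
That holds through level 2 (226 ≥ 217) but not at 3 (152 < 295).

2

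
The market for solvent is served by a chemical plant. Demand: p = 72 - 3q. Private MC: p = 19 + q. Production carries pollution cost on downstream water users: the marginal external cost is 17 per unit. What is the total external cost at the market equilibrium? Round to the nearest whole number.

Market equilibrium (private): 19 + q = 72 - 3q → q_m = 13.2500.
Total external cost = MEC × q_m = 17 × 13.2500 = 225.2500.

225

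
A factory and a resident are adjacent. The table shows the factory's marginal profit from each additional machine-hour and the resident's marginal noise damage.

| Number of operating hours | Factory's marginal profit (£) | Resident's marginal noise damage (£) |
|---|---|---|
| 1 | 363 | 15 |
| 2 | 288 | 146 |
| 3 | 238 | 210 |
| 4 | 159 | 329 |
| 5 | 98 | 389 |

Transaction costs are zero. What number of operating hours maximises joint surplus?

3

Bargaining reaches the level where marginal profit last exceeds marginal noise damage.
That holds through level 3 (238 ≥ 210) but not at 4 (159 < 329).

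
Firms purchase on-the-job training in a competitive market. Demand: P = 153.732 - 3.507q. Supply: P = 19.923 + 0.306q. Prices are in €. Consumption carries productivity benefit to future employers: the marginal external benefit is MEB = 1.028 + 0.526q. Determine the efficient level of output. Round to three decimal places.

Social marginal benefit = demand + MEB = 154.760 - 2.981q.
Set SMB = MC: 154.760 - 2.981q = 19.923 + 0.306q → q* = 41.0213.

q* = 41.021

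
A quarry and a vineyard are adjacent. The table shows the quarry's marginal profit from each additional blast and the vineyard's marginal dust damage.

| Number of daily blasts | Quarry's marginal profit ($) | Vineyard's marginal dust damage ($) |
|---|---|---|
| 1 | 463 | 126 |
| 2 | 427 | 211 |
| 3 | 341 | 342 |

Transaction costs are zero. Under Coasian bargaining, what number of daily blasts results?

Bargaining reaches the level where marginal profit last exceeds marginal dust damage.
That holds through level 2 (427 ≥ 211) but not at 3 (341 < 342).

2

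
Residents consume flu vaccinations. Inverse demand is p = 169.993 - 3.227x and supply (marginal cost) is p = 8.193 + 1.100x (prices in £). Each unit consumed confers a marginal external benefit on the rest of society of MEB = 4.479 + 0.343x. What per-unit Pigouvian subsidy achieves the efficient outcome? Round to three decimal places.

subsidy = £18.795 per unit

Social marginal benefit = demand + MEB = 174.472 - 2.884x.
Set SMB = MC: 174.472 - 2.884x = 8.193 + 1.100x → x* = 41.7367.
The Pigouvian subsidy equals MEB at x*: 4.479 + 0.343×41.7367 = 18.7947.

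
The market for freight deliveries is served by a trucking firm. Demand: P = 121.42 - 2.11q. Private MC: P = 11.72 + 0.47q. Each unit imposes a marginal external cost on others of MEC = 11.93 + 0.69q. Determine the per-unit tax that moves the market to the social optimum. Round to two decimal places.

Social marginal cost = private MC + MEC = 23.65 + 1.16q.
Set SMC = demand: 23.65 + 1.16q = 121.42 - 2.11q → q* = 29.8991.
The Pigouvian tax equals MEC at q*: 11.93 + 0.69×29.8991 = 32.5604.

tax = 32.56 per unit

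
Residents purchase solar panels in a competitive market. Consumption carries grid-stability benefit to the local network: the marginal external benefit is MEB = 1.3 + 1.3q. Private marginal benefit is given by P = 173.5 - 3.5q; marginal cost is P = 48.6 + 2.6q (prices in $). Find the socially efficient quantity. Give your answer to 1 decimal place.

q* = 26.3

Social marginal benefit = demand + MEB = 174.8 - 2.2q.
Set SMB = MC: 174.8 - 2.2q = 48.6 + 2.6q → q* = 26.2917.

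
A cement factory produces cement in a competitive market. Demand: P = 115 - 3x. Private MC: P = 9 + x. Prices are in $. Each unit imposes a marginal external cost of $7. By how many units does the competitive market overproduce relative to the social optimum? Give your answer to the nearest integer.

2 units

Market equilibrium (private): 9 + x = 115 - 3x → x_m = 26.5000.
Social marginal cost = private MC + MEC = 16 + x.
Set SMC = demand: 16 + x = 115 - 3x → x* = 24.7500.
Gap = |26.5000 − 24.7500| = 1.7500.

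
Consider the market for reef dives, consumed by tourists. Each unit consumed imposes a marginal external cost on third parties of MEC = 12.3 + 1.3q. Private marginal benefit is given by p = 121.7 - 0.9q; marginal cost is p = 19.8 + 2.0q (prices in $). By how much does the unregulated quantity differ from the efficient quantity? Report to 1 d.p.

Market equilibrium (private): 19.8 + 2.0q = 121.7 - 0.9q → q_m = 35.1379.
Social marginal benefit = demand − MEC = 109.4 - 2.2q.
Set SMB = MC: 109.4 - 2.2q = 19.8 + 2.0q → q* = 21.3333.
Gap = |35.1379 − 21.3333| = 13.8046.

13.8 units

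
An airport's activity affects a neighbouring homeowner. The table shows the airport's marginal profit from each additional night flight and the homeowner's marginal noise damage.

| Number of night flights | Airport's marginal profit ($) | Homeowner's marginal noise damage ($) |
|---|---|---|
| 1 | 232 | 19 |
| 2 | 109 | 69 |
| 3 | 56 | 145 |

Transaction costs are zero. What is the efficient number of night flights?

Bargaining reaches the level where marginal profit last exceeds marginal noise damage.
That holds through level 2 (109 ≥ 69) but not at 3 (56 < 145).

2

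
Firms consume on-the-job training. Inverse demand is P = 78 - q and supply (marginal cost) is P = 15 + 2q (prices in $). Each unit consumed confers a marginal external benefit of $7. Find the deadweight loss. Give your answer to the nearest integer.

DWL = $8

Market equilibrium (private): 15 + 2q = 78 - q → q_m = 21.0000.
Social marginal benefit = demand + MEB = 85 - q.
Set SMB = MC: 85 - q = 15 + 2q → q* = 23.3333.
Between q* and q_m the wedge SMB − MC runs linearly from 0 to MEB(q_m), so the loss is a triangle.
DWL = ½ × 2.3333 × 7.0000 = 8.1666.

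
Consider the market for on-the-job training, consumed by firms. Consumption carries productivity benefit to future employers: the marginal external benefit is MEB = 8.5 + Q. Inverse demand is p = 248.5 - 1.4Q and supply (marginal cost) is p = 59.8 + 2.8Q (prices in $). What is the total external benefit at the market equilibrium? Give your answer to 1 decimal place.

Market equilibrium (private): 59.8 + 2.8Q = 248.5 - 1.4Q → Q_m = 44.9286.
Total external benefit = ∫₀^{Q_m} (8.5 + 1.0Q) dQ = 8.5×44.9286 + ½×1.0×44.9286² = 1391.1826.

$1391.2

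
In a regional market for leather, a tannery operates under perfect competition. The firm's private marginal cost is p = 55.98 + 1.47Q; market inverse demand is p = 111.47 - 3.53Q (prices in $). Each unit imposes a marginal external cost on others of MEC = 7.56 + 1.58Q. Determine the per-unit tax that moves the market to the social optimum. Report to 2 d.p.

tax = $19.07 per unit

Social marginal cost = private MC + MEC = 63.54 + 3.05Q.
Set SMC = demand: 63.54 + 3.05Q = 111.47 - 3.53Q → Q* = 7.2842.
The Pigouvian tax equals MEC at Q*: 7.56 + 1.58×7.2842 = 19.0690.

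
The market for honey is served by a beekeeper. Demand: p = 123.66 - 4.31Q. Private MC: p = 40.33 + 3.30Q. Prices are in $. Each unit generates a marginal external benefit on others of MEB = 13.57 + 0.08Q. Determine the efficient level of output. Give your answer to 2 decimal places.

Q* = 12.87

Social marginal cost = private MC − MEB = 26.76 + 3.22Q.
Set SMC = demand: 26.76 + 3.22Q = 123.66 - 4.31Q → Q* = 12.8685.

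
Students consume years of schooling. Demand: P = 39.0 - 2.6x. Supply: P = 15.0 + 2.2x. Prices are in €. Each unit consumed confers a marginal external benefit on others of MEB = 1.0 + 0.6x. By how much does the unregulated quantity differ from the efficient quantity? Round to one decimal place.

1.0 units

Market equilibrium (private): 15.0 + 2.2x = 39.0 - 2.6x → x_m = 5.0000.
Social marginal benefit = demand + MEB = 40.0 - 2.0x.
Set SMB = MC: 40.0 - 2.0x = 15.0 + 2.2x → x* = 5.9524.
Gap = |5.0000 − 5.9524| = 0.9524.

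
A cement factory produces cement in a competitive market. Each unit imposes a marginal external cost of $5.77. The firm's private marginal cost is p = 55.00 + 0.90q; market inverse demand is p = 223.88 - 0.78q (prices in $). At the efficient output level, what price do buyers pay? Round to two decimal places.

P = $148.15

Social marginal cost = private MC + MEC = 60.77 + 0.90q.
Set SMC = demand: 60.77 + 0.90q = 223.88 - 0.78q → q* = 97.0893.
Consumer price on the demand curve at q*: 223.88 − 0.78×97.0893 = 148.1503.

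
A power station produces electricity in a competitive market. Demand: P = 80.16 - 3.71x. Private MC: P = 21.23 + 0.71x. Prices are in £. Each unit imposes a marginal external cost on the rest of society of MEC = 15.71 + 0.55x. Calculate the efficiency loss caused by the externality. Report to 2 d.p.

DWL = £53.42

Market equilibrium (private): 21.23 + 0.71x = 80.16 - 3.71x → x_m = 13.3326.
Social marginal cost = private MC + MEC = 36.94 + 1.26x.
Set SMC = demand: 36.94 + 1.26x = 80.16 - 3.71x → x* = 8.6962.
The loss is the area between SMC and demand from x* to x_m; with linear curves that's a triangle of height MEC(x_m).
DWL = ½ × 4.6364 × 23.0429 = 53.4181.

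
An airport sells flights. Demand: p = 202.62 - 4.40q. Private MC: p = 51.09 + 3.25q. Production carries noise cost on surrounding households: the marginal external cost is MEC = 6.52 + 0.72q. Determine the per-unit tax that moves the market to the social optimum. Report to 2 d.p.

Social marginal cost = private MC + MEC = 57.61 + 3.97q.
Set SMC = demand: 57.61 + 3.97q = 202.62 - 4.40q → q* = 17.3250.
The Pigouvian tax equals MEC at q*: 6.52 + 0.72×17.3250 = 18.9940.

tax = 18.99 per unit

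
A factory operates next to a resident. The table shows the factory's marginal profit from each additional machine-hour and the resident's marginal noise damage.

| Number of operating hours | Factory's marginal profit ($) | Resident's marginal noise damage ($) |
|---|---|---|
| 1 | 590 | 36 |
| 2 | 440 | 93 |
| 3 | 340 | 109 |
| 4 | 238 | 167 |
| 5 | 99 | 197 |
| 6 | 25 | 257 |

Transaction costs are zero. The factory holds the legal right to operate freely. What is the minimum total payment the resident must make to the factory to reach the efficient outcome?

$124

Left alone the factory would choose level 6 (marginal profit stays positive).
Efficient level: k* = 4 (marginal profit ≥ marginal noise damage through 4).
The resident must at least cover the factory's forgone profit from cutting 6→4: 99 + 25 = 124.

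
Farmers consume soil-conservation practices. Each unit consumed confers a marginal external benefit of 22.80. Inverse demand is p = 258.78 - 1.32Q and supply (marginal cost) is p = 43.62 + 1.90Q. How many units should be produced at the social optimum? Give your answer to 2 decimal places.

Social marginal benefit = demand + MEB = 281.58 - 1.32Q.
Set SMB = MC: 281.58 - 1.32Q = 43.62 + 1.90Q → Q* = 73.9006.

Q* = 73.90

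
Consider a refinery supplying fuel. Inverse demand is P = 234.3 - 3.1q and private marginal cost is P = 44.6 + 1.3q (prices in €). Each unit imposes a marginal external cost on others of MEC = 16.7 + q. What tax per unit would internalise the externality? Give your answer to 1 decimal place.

Social marginal cost = private MC + MEC = 61.3 + 2.3q.
Set SMC = demand: 61.3 + 2.3q = 234.3 - 3.1q → q* = 32.0370.
The Pigouvian tax equals MEC at q*: 16.7 + 1.0×32.0370 = 48.7370.

tax = €48.7 per unit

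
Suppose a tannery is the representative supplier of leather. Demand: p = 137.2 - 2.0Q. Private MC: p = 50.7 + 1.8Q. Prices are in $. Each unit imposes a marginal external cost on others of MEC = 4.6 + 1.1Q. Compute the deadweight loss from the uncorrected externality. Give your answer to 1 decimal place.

DWL = $89.6

Market equilibrium (private): 50.7 + 1.8Q = 137.2 - 2.0Q → Q_m = 22.7632.
Social marginal cost = private MC + MEC = 55.3 + 2.9Q.
Set SMC = demand: 55.3 + 2.9Q = 137.2 - 2.0Q → Q* = 16.7143.
Between Q* and Q_m the wedge SMC − demand runs linearly from 0 to MEC(Q_m), so the loss is a triangle.
DWL = ½ × 6.0489 × 29.6395 = 89.6432.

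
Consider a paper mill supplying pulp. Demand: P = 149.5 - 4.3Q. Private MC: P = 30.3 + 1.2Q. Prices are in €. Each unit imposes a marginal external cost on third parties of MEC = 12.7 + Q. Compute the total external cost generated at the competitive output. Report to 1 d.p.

€510.1

Market equilibrium (private): 30.3 + 1.2Q = 149.5 - 4.3Q → Q_m = 21.6727.
Total external cost = ∫₀^{Q_m} (12.7 + 1.0Q) dQ = 12.7×21.6727 + ½×1.0×21.6727² = 510.0963.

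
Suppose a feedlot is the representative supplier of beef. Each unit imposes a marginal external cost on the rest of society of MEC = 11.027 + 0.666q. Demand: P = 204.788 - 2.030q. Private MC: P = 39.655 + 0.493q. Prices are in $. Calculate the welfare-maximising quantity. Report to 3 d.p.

q* = 48.324

Social marginal cost = private MC + MEC = 50.682 + 1.159q.
Set SMC = demand: 50.682 + 1.159q = 204.788 - 2.030q → q* = 48.3242.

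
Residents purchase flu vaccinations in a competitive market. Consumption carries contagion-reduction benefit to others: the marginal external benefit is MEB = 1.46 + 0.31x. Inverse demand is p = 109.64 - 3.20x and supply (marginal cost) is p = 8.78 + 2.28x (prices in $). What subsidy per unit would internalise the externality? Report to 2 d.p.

subsidy = $7.60 per unit

Social marginal benefit = demand + MEB = 111.10 - 2.89x.
Set SMB = MC: 111.10 - 2.89x = 8.78 + 2.28x → x* = 19.7911.
The Pigouvian subsidy equals MEB at x*: 1.46 + 0.31×19.7911 = 7.5952.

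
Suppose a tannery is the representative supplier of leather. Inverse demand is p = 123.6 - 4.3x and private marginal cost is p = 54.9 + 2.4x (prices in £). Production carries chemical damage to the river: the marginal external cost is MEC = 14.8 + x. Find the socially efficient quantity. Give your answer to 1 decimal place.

Social marginal cost = private MC + MEC = 69.7 + 3.4x.
Set SMC = demand: 69.7 + 3.4x = 123.6 - 4.3x → x* = 7.0000.

x* = 7.0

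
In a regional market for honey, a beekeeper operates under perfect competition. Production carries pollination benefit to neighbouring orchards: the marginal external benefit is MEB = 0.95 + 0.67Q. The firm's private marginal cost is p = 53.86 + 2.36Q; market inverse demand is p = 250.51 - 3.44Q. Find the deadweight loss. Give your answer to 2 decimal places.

Market equilibrium (private): 53.86 + 2.36Q = 250.51 - 3.44Q → Q_m = 33.9052.
Social marginal cost = private MC − MEB = 52.91 + 1.69Q.
Set SMC = demand: 52.91 + 1.69Q = 250.51 - 3.44Q → Q* = 38.5185.
Height of the DWL triangle at Q_m is demand(Q_m) − SMC(Q_m) = MEB(Q_m) = 23.6665.
DWL = ½ × 4.6133 × 23.6665 = 54.5903.

DWL = 54.59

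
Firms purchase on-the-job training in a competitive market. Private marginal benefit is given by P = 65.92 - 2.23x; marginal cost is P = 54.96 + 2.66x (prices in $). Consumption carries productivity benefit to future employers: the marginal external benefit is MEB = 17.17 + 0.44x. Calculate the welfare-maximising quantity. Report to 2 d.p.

x* = 6.32

Social marginal benefit = demand + MEB = 83.09 - 1.79x.
Set SMB = MC: 83.09 - 1.79x = 54.96 + 2.66x → x* = 6.3213.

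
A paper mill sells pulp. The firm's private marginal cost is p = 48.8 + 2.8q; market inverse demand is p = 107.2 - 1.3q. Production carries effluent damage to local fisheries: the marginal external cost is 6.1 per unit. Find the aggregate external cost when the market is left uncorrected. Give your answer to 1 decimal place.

Market equilibrium (private): 48.8 + 2.8q = 107.2 - 1.3q → q_m = 14.2439.
Total external cost = MEC × q_m = 6.1 × 14.2439 = 86.8878.

86.9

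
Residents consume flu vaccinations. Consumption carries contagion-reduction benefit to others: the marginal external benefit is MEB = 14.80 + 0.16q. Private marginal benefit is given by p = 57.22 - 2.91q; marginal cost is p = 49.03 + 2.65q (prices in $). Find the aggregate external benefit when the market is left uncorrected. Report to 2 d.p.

Market equilibrium (private): 49.03 + 2.65q = 57.22 - 2.91q → q_m = 1.4730.
Total external benefit = ∫₀^{q_m} (14.80 + 0.16q) dq = 14.80×1.4730 + ½×0.16×1.4730² = 21.9740.

$21.97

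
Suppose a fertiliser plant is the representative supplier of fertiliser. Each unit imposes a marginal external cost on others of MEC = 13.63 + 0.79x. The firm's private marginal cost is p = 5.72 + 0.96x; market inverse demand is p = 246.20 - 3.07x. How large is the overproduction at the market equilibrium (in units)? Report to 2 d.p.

12.61 units

Market equilibrium (private): 5.72 + 0.96x = 246.20 - 3.07x → x_m = 59.6725.
Social marginal cost = private MC + MEC = 19.35 + 1.75x.
Set SMC = demand: 19.35 + 1.75x = 246.20 - 3.07x → x* = 47.0643.
Gap = |59.6725 − 47.0643| = 12.6082.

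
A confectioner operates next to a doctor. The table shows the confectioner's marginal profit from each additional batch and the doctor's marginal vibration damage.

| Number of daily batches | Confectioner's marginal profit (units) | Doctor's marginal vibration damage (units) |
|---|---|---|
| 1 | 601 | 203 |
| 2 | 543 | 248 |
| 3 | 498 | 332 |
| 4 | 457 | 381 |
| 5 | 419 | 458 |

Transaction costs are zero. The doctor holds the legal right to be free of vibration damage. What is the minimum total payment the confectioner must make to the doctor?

1164

Efficient level: marginal profit ≥ marginal vibration damage through level 4, so k* = 4.
With the doctor holding the right, the confectioner must at least compensate total damage at k*: 203 + 248 + 332 + 381 = 1164.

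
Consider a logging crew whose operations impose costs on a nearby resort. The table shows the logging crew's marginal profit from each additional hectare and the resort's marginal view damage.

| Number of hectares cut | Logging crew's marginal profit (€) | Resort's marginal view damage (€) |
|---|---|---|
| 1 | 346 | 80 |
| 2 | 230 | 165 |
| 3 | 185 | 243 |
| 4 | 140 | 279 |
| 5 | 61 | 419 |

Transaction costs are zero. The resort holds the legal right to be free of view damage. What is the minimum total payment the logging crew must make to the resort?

Efficient level: marginal profit ≥ marginal view damage through level 2, so k* = 2.
With the resort holding the right, the logging crew must at least compensate total damage at k*: 80 + 165 = 245.

€245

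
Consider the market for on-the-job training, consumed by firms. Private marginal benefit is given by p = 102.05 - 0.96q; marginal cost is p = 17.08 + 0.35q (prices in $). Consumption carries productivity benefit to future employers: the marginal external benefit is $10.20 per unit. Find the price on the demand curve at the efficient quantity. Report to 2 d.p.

Social marginal benefit = demand + MEB = 112.25 - 0.96q.
Set SMB = MC: 112.25 - 0.96q = 17.08 + 0.35q → q* = 72.6489.
Consumer price on the demand curve at q*: 102.05 − 0.96×72.6489 = 32.3071.

P = $32.31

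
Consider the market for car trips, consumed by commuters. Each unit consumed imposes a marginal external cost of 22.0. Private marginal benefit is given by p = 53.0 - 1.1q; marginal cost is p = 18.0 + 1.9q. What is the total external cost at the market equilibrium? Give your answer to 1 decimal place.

256.7

Market equilibrium (private): 18.0 + 1.9q = 53.0 - 1.1q → q_m = 11.6667.
Total external cost = MEC × q_m = 22.0 × 11.6667 = 256.6674.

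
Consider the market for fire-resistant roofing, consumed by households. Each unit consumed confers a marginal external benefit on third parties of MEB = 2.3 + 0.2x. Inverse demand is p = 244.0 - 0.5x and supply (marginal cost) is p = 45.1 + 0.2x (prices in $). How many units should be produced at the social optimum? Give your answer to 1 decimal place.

Social marginal benefit = demand + MEB = 246.3 - 0.3x.
Set SMB = MC: 246.3 - 0.3x = 45.1 + 0.2x → x* = 402.4000.

x* = 402.4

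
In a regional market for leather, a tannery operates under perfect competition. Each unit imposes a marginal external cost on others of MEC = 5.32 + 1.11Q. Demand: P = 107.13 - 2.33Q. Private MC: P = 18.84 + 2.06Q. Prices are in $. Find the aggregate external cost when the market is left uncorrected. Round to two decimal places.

$331.48

Market equilibrium (private): 18.84 + 2.06Q = 107.13 - 2.33Q → Q_m = 20.1116.
Total external cost = ∫₀^{Q_m} (5.32 + 1.11Q) dQ = 5.32×20.1116 + ½×1.11×20.1116² = 331.4781.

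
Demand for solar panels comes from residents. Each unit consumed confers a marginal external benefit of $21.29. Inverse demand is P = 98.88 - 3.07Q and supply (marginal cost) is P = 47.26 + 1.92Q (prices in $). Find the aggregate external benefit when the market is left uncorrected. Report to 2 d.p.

Market equilibrium (private): 47.26 + 1.92Q = 98.88 - 3.07Q → Q_m = 10.3447.
Total external benefit = MEB × Q_m = 21.29 × 10.3447 = 220.2387.

$220.24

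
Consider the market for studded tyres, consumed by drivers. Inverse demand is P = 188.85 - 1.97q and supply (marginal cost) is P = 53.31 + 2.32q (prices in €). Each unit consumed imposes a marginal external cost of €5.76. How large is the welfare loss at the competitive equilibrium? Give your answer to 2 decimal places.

Market equilibrium (private): 53.31 + 2.32q = 188.85 - 1.97q → q_m = 31.5944.
Social marginal benefit = demand − MEC = 183.09 - 1.97q.
Set SMB = MC: 183.09 - 1.97q = 53.31 + 2.32q → q* = 30.2517.
Between q* and q_m the wedge MC − SMB runs linearly from 0 to MEC(q_m), so the loss is a triangle.
DWL = ½ × 1.3427 × 5.7600 = 3.8670.

DWL = €3.87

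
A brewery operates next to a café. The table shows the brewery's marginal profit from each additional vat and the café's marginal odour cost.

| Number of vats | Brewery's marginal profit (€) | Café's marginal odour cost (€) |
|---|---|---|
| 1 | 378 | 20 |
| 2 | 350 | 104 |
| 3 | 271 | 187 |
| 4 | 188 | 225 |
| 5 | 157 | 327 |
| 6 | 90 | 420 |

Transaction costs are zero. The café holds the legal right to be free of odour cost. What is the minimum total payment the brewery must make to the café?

€311

Efficient level: marginal profit ≥ marginal odour cost through level 3, so k* = 3.
With the café holding the right, the brewery must at least compensate total damage at k*: 20 + 104 + 187 = 311.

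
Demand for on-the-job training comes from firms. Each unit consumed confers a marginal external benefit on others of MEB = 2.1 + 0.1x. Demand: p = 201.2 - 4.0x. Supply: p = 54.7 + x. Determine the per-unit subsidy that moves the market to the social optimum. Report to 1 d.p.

subsidy = 5.1 per unit

Social marginal benefit = demand + MEB = 203.3 - 3.9x.
Set SMB = MC: 203.3 - 3.9x = 54.7 + x → x* = 30.3265.
The Pigouvian subsidy equals MEB at x*: 2.1 + 0.1×30.3265 = 5.1327.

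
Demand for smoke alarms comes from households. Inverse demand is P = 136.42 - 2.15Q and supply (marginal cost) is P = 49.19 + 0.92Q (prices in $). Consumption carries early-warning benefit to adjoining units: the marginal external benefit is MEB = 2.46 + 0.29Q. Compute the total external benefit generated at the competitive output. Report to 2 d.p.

Market equilibrium (private): 49.19 + 0.92Q = 136.42 - 2.15Q → Q_m = 28.4137.
Total external benefit = ∫₀^{Q_m} (2.46 + 0.29Q) dQ = 2.46×28.4137 + ½×0.29×28.4137² = 186.9618.

$186.96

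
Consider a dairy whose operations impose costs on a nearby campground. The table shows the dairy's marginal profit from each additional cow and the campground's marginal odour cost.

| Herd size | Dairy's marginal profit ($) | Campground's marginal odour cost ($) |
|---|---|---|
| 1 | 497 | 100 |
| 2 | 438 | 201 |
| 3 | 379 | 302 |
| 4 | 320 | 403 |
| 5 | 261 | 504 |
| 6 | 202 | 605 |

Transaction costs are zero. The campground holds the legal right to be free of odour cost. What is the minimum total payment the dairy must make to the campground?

$603

Efficient level: marginal profit ≥ marginal odour cost through level 3, so k* = 3.
With the campground holding the right, the dairy must at least compensate total damage at k*: 100 + 201 + 302 = 603.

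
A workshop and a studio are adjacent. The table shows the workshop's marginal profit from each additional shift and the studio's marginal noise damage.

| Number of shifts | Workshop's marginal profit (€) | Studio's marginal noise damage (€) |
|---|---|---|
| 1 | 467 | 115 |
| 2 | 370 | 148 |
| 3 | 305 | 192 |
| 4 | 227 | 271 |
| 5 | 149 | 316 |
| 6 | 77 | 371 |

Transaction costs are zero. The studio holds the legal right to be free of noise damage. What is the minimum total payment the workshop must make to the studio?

€455

Efficient level: marginal profit ≥ marginal noise damage through level 3, so k* = 3.
With the studio holding the right, the workshop must at least compensate total damage at k*: 115 + 148 + 192 = 455.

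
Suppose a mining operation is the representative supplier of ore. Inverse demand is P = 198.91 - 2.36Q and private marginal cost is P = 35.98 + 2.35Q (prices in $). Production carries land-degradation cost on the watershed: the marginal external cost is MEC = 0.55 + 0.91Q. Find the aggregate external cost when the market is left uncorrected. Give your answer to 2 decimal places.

$563.49

Market equilibrium (private): 35.98 + 2.35Q = 198.91 - 2.36Q → Q_m = 34.5924.
Total external cost = ∫₀^{Q_m} (0.55 + 0.91Q) dQ = 0.55×34.5924 + ½×0.91×34.5924² = 563.4944.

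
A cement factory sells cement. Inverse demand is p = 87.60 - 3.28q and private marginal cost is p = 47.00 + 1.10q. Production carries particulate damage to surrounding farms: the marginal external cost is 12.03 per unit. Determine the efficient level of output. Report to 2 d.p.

Social marginal cost = private MC + MEC = 59.03 + 1.10q.
Set SMC = demand: 59.03 + 1.10q = 87.60 - 3.28q → q* = 6.5228.

q* = 6.52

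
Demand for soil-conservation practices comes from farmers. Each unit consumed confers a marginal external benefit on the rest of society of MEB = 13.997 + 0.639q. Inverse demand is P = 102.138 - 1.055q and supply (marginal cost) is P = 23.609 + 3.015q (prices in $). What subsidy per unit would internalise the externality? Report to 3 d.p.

Social marginal benefit = demand + MEB = 116.135 - 0.416q.
Set SMB = MC: 116.135 - 0.416q = 23.609 + 3.015q → q* = 26.9676.
The Pigouvian subsidy equals MEB at q*: 13.997 + 0.639×26.9676 = 31.2293.

subsidy = $31.229 per unit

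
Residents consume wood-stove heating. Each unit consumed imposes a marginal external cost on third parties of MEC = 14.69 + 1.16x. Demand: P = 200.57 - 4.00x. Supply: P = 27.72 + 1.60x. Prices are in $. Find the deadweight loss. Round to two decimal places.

Market equilibrium (private): 27.72 + 1.60x = 200.57 - 4.00x → x_m = 30.8661.
Social marginal benefit = demand − MEC = 185.88 - 5.16x.
Set SMB = MC: 185.88 - 5.16x = 27.72 + 1.60x → x* = 23.3964.
The loss is the area between SMB and MC from x* to x_m; with linear curves that's a triangle of height MEC(x_m).
DWL = ½ × 7.4697 × 50.4946 = 188.5898.

DWL = $188.59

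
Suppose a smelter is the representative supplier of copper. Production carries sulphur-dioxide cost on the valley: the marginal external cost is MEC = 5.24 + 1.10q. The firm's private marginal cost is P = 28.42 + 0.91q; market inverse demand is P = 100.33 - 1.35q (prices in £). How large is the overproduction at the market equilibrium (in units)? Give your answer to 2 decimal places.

11.98 units

Market equilibrium (private): 28.42 + 0.91q = 100.33 - 1.35q → q_m = 31.8186.
Social marginal cost = private MC + MEC = 33.66 + 2.01q.
Set SMC = demand: 33.66 + 2.01q = 100.33 - 1.35q → q* = 19.8423.
Gap = |31.8186 − 19.8423| = 11.9763.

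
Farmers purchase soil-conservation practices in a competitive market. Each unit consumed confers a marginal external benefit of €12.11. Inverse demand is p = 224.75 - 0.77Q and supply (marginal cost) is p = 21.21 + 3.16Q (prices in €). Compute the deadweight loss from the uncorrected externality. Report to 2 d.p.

Market equilibrium (private): 21.21 + 3.16Q = 224.75 - 0.77Q → Q_m = 51.7913.
Social marginal benefit = demand + MEB = 236.86 - 0.77Q.
Set SMB = MC: 236.86 - 0.77Q = 21.21 + 3.16Q → Q* = 54.8728.
Height of the DWL triangle at Q_m is SMB(Q_m) − MC(Q_m) = MEB(Q_m) = 12.1100.
DWL = ½ × 3.0815 × 12.1100 = 18.6585.

DWL = €18.66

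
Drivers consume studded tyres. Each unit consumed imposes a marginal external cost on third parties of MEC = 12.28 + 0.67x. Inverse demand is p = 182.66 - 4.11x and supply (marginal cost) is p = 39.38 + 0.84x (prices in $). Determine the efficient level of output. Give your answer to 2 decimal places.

Social marginal benefit = demand − MEC = 170.38 - 4.78x.
Set SMB = MC: 170.38 - 4.78x = 39.38 + 0.84x → x* = 23.3096.

x* = 23.31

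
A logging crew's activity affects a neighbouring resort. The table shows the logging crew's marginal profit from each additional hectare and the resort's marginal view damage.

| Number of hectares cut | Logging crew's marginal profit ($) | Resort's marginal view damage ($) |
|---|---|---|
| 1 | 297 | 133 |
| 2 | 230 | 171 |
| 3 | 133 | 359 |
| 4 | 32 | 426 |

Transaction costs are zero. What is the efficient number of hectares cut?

2

Bargaining reaches the level where marginal profit last exceeds marginal view damage.
That holds through level 2 (230 ≥ 171) but not at 3 (133 < 359).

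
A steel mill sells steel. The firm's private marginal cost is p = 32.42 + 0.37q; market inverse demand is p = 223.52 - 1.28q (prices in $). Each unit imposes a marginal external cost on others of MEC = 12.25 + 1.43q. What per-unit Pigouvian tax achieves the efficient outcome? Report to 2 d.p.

tax = $95.29 per unit

Social marginal cost = private MC + MEC = 44.67 + 1.80q.
Set SMC = demand: 44.67 + 1.80q = 223.52 - 1.28q → q* = 58.0682.
The Pigouvian tax equals MEC at q*: 12.25 + 1.43×58.0682 = 95.2875.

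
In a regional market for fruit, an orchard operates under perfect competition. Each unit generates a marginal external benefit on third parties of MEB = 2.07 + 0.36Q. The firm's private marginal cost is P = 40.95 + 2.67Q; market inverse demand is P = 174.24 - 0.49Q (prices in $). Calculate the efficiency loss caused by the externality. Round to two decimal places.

Market equilibrium (private): 40.95 + 2.67Q = 174.24 - 0.49Q → Q_m = 42.1804.
Social marginal cost = private MC − MEB = 38.88 + 2.31Q.
Set SMC = demand: 38.88 + 2.31Q = 174.24 - 0.49Q → Q* = 48.3429.
Between Q* and Q_m the wedge demand − SMC runs linearly from 0 to MEB(Q_m), so the loss is a triangle.
DWL = ½ × 6.1625 × 17.2549 = 53.1667.

DWL = $53.17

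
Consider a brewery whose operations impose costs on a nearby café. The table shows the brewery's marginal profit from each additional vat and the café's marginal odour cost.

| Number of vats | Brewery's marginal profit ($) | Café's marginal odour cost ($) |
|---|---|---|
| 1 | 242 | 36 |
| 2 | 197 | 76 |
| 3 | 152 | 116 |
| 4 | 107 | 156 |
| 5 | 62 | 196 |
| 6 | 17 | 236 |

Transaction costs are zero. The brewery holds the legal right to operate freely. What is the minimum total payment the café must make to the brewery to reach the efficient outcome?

Left alone the brewery would choose level 6 (marginal profit stays positive).
Efficient level: k* = 3 (marginal profit ≥ marginal odour cost through 3).
The café must at least cover the brewery's forgone profit from cutting 6→3: 107 + 62 + 17 = 186.

$186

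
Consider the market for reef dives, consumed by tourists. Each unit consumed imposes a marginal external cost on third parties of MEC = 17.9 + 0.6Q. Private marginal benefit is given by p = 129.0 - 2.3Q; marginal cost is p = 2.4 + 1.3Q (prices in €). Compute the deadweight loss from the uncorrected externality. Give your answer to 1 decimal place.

Market equilibrium (private): 2.4 + 1.3Q = 129.0 - 2.3Q → Q_m = 35.1667.
Social marginal benefit = demand − MEC = 111.1 - 2.9Q.
Set SMB = MC: 111.1 - 2.9Q = 2.4 + 1.3Q → Q* = 25.8810.
Between Q* and Q_m the wedge MC − SMB runs linearly from 0 to MEC(Q_m), so the loss is a triangle.
DWL = ½ × 9.2857 × 39.0000 = 181.0712.

DWL = €181.1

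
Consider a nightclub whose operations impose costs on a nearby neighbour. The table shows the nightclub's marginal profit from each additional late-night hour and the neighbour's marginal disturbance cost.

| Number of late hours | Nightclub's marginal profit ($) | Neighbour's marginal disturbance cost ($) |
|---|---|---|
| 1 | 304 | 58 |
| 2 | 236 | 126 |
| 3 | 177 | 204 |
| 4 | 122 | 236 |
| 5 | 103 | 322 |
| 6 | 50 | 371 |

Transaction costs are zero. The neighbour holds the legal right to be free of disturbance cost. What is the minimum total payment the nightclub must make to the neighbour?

Efficient level: marginal profit ≥ marginal disturbance cost through level 2, so k* = 2.
With the neighbour holding the right, the nightclub must at least compensate total damage at k*: 58 + 126 = 184.

$184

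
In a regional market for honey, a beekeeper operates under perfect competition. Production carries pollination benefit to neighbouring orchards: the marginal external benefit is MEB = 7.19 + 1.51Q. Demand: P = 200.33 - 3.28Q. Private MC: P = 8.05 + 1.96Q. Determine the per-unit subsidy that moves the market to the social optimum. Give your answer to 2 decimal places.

Social marginal cost = private MC − MEB = 0.86 + 0.45Q.
Set SMC = demand: 0.86 + 0.45Q = 200.33 - 3.28Q → Q* = 53.4772.
The Pigouvian subsidy equals MEB at Q*: 7.19 + 1.51×53.4772 = 87.9406.

subsidy = 87.94 per unit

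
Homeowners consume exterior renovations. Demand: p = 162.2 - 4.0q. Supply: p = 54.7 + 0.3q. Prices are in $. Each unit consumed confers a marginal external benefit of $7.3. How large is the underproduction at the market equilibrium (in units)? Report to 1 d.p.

1.7 units

Market equilibrium (private): 54.7 + 0.3q = 162.2 - 4.0q → q_m = 25.0000.
Social marginal benefit = demand + MEB = 169.5 - 4.0q.
Set SMB = MC: 169.5 - 4.0q = 54.7 + 0.3q → q* = 26.6977.
Gap = |25.0000 − 26.6977| = 1.6977.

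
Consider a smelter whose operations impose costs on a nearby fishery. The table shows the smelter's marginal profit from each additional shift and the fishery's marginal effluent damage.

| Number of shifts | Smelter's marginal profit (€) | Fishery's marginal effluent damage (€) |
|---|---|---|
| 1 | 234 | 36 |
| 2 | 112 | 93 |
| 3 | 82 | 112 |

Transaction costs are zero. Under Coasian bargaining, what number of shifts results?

2

Bargaining reaches the level where marginal profit last exceeds marginal effluent damage.
That holds through level 2 (112 ≥ 93) but not at 3 (82 < 112).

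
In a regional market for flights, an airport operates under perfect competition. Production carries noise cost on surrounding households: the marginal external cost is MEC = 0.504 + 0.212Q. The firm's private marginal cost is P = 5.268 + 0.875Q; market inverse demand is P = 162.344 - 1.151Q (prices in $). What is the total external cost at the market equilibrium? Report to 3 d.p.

$676.232

Market equilibrium (private): 5.268 + 0.875Q = 162.344 - 1.151Q → Q_m = 77.5301.
Total external cost = ∫₀^{Q_m} (0.504 + 0.212Q) dQ = 0.504×77.5301 + ½×0.212×77.5301² = 676.2323.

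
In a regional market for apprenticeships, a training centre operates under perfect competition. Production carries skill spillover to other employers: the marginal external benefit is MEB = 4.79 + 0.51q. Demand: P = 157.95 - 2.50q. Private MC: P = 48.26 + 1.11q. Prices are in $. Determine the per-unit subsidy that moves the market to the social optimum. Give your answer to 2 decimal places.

Social marginal cost = private MC − MEB = 43.47 + 0.60q.
Set SMC = demand: 43.47 + 0.60q = 157.95 - 2.50q → q* = 36.9290.
The Pigouvian subsidy equals MEB at q*: 4.79 + 0.51×36.9290 = 23.6238.

subsidy = $23.62 per unit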